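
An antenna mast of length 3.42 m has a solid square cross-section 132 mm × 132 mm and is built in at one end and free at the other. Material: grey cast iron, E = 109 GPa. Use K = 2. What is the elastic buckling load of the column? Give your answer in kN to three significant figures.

P_cr ≈ 582 kN

I = a⁴/12 = 132⁴/12 = 2.530×10^7 mm⁴
I = 2.530×10^7 mm⁴ = 2.530×10^-5 m⁴
Effective length L_e = K·L = 2 × 3.42 = 6.840 m
P_cr = π²EI / L_e² = π² × 109×10⁹ × 2.530×10^-5 / 6.840² = 5.817×10^5 N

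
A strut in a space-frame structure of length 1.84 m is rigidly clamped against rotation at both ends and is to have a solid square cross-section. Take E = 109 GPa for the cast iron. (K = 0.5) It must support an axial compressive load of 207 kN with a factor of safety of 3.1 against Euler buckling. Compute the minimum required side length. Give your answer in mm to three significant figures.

a ≈ 49.6 mm

Required P_cr = n·P = 3.1 × 207 = 641.7 kN
L_e = K·L = 0.5 × 1.84 = 0.9200 m
Required I = P_cr·L_e²/(π²E) = 6.417×10^5 × 0.9200² / (π² × 1.09×10^11) = 5.049×10^-7 m⁴
I_req = 5.049×10^5 mm⁴
Solid square: I = a⁴/12  ⇒  a = (12I)^(1/4) = (12×5.049×10^5)^(1/4) = 49.6 mm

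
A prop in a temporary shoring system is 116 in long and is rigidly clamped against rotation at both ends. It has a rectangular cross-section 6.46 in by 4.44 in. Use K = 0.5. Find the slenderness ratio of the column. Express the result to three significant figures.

λ ≈ 45.3

For a rectangle r_min = b/√12 = 4.44/√12 = 1.282 in
L_e = K·L = 0.5 × 116 = 58.00 in
λ = L_e / r_min = 58.000 / 1.282 = 45.3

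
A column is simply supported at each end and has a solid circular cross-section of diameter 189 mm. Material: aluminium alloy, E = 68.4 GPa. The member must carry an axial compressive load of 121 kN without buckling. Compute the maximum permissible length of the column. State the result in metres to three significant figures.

L_max ≈ 18.7 m

I = πd⁴/64 = π×189⁴/64 = 6.264×10^7 mm⁴
I = 6.264×10^-5 m⁴
At the buckling limit P_cr = P = 1.210×10^5 N
From P_cr = π²EI/(K·L)²:  L = (1/K)·√(π²EI/P_cr) = (1/1)·√(π²×6.84×10^10×6.264×10^-5/1.210×10^5)
L = 18.7 m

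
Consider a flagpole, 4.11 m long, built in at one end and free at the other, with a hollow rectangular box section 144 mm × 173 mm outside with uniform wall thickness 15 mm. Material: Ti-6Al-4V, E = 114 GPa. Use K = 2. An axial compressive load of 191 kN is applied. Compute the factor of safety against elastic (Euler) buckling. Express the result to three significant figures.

Inner dimensions: h_i = 173 − 2×15 = 143.0 mm, b_i = 144 − 2×15 = 114.0 mm
Weak-axis I_min = (h_o·b_o³ − h_i·b_i³)/12 with b_o = 144, b_i = 114.0 mm (shorter outer/inner sides).
I_min = (173×144³ − 143.0×114.0³)/12 = 2.539×10^7 mm⁴
I = 2.539×10^7 mm⁴ = 2.539×10^-5 m⁴
Effective length L_e = K·L = 2 × 4.11 = 8.220 m
P_cr = π²EI / L_e² = π² × 114×10⁹ × 2.539×10^-5 / 8.220² = 4.228×10^5 N
Factor of safety n = P_cr / P = 422.84 / 191 = 2.21

n ≈ 2.21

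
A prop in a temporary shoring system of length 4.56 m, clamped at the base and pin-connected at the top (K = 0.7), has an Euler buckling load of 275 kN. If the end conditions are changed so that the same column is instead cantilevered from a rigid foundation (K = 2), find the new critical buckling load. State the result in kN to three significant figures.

P_cr ≈ 33.7 kN

P_cr ∝ 1/K², so P_cr,new = P_cr,old × (K_old/K_new)² = 275 × (0.7/2)²
= 275 × 0.1225 = 33.7 kN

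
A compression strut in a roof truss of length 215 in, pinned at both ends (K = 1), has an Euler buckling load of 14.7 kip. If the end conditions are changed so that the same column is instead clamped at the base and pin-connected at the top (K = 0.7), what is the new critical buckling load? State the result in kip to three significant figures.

P_cr ≈ 30.0 kip

P_cr ∝ 1/K², so P_cr,new = P_cr,old × (K_old/K_new)² = 14.7 × (1/0.7)²
= 14.7 × 2.041 = 30.0 kip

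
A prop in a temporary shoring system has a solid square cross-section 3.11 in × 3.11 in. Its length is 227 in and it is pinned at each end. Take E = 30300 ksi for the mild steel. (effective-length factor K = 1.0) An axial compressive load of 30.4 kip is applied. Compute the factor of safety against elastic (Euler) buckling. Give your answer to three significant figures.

n ≈ 1.49

I = a⁴/12 = 3.11⁴/12 = 7.796 in⁴
Effective length L_e = K·L = 1 × 227 = 227.0 in
P_cr = π²EI / L_e² = π² × 30300×10³ × 7.796 / 227.0² = 4.524×10^4 lb
Factor of safety n = P_cr / P = 45.243 / 30.4 = 1.49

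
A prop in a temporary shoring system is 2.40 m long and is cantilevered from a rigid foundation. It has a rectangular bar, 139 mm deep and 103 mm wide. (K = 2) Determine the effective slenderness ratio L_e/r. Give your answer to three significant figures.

Buckling occurs about the weak axis: I_min = h·b³/12 with b = 103 mm (the shorter side).
I_min = 139×103³/12 = 1.266×10^7 mm⁴
A = 1.432×10^4 mm²;  r_min = √(I/A) = √(1.266×10^7/1.432×10^4) = 29.73 mm
L_e = K·L = 2 × 2.40 m = 4.800 m = 4800.0 mm
λ = L_e / r_min = 4800.0 / 29.73 = 161

λ ≈ 161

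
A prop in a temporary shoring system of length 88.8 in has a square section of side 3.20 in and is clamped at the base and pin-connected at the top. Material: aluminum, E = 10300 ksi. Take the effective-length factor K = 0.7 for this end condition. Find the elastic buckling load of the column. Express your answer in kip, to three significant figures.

I = a⁴/12 = 3.20⁴/12 = 8.738 in⁴
Effective length L_e = K·L = 0.7 × 88.8 = 62.16 in
P_cr = π²EI / L_e² = π² × 10300×10³ × 8.738 / 62.16² = 2.299×10^5 lb

P_cr ≈ 230 kip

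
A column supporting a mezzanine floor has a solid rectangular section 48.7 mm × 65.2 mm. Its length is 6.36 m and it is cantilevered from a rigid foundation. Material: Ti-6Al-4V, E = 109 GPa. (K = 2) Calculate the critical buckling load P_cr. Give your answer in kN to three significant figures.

P_cr ≈ 4.17 kN

Buckling occurs about the weak axis: I_min = h·b³/12 with b = 48.7 mm (the shorter side).
I_min = 65.2×48.7³/12 = 6.276×10^5 mm⁴
I = 6.276×10^5 mm⁴ = 6.276×10^-7 m⁴
Effective length L_e = K·L = 2 × 6.36 = 12.72 m
P_cr = π²EI / L_e² = π² × 109×10⁹ × 6.276×10^-7 / 12.72² = 4.173×10^3 N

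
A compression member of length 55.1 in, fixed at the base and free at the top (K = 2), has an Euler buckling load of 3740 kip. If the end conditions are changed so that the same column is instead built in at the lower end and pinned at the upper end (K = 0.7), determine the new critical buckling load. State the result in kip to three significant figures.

P_cr ≈ 30500 kip

P_cr ∝ 1/K², so P_cr,new = P_cr,old × (K_old/K_new)² = 3740 × (2/0.7)²
= 3740 × 8.163 = 30500 kip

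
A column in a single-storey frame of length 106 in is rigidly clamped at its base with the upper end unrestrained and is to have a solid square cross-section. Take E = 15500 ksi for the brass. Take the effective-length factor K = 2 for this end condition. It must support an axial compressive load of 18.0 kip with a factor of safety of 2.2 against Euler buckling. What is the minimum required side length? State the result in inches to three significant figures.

Required P_cr = n·P = 2.2 × 18.0 = 39.60 kip
L_e = K·L = 2 × 106 = 212.0 in
Required I = P_cr·L_e²/(π²E) = 3.960×10^4 × 212.0² / (π² × 1.55×10^7) = 11.63 in⁴
Solid square: I = a⁴/12  ⇒  a = (12I)^(1/4) = (12×11.63)^(1/4) = 3.44 in

a ≈ 3.44 in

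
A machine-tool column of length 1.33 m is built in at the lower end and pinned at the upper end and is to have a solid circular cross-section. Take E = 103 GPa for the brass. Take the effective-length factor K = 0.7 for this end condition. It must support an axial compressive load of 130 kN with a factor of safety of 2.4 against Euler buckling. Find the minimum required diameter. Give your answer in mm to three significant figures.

d ≈ 48.2 mm

Required P_cr = n·P = 2.4 × 130 = 312.0 kN
L_e = K·L = 0.7 × 1.33 = 0.9310 m
Required I = P_cr·L_e²/(π²E) = 3.120×10^5 × 0.9310² / (π² × 1.03×10^11) = 2.660×10^-7 m⁴
I_req = 2.660×10^5 mm⁴
Solid circle: I = πd⁴/64  ⇒  d = (64I/π)^(1/4) = (64×2.660×10^5/π)^(1/4) = 48.2 mm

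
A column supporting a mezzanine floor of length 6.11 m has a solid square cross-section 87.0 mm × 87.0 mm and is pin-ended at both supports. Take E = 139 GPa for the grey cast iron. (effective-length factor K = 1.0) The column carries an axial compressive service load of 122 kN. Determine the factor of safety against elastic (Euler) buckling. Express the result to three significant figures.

n ≈ 1.44

I = a⁴/12 = 87.0⁴/12 = 4.774×10^6 mm⁴
I = 4.774×10^6 mm⁴ = 4.774×10^-6 m⁴
Effective length L_e = K·L = 1 × 6.11 = 6.110 m
P_cr = π²EI / L_e² = π² × 139×10⁹ × 4.774×10^-6 / 6.110² = 1.754×10^5 N
Factor of safety n = P_cr / P = 175.44 / 122 = 1.44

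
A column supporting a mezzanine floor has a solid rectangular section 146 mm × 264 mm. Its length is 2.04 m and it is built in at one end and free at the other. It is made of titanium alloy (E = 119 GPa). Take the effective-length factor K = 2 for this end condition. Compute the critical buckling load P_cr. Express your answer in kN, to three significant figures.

Buckling occurs about the weak axis: I_min = h·b³/12 with b = 146 mm (the shorter side).
I_min = 264×146³/12 = 6.847×10^7 mm⁴
I = 6.847×10^7 mm⁴ = 6.847×10^-5 m⁴
Effective length L_e = K·L = 2 × 2.04 = 4.080 m
P_cr = π²EI / L_e² = π² × 119×10⁹ × 6.847×10^-5 / 4.080² = 4.831×10^6 N

P_cr ≈ 4830 kN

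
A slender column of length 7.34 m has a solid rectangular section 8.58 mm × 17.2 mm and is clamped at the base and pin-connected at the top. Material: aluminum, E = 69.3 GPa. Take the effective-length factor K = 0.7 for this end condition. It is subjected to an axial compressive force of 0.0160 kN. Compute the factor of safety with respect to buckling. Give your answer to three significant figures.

n ≈ 1.47

Buckling occurs about the weak axis: I_min = h·b³/12 with b = 8.58 mm (the shorter side).
I_min = 17.2×8.58³/12 = 905.3 mm⁴
I = 905.3 mm⁴ = 9.053×10^-10 m⁴
Effective length L_e = K·L = 0.7 × 7.34 = 5.138 m
P_cr = π²EI / L_e² = π² × 69.3×10⁹ × 9.053×10^-10 / 5.138² = 23.46 N
Factor of safety n = P_cr / P = 0.023456 / 0.0160 = 1.47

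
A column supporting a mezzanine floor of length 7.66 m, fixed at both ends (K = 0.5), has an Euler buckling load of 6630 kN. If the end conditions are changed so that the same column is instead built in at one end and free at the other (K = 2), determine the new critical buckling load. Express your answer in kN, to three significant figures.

P_cr ∝ 1/K², so P_cr,new = P_cr,old × (K_old/K_new)² = 6630 × (0.5/2)²
= 6630 × 0.06250 = 414 kN

P_cr ≈ 414 kN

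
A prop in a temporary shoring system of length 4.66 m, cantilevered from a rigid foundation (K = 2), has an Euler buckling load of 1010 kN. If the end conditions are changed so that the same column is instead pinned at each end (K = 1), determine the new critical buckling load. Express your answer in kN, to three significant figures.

P_cr ∝ 1/K², so P_cr,new = P_cr,old × (K_old/K_new)² = 1010 × (2/1)²
= 1010 × 4.000 = 4040 kN

P_cr ≈ 4040 kN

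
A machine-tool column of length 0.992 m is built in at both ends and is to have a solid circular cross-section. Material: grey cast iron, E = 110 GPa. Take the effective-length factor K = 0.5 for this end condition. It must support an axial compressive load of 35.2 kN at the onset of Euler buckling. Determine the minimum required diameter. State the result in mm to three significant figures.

d ≈ 20.1 mm

L_e = K·L = 0.5 × 0.992 = 0.4960 m
Required I = P_cr·L_e²/(π²E) = 3.520×10^4 × 0.4960² / (π² × 1.10×10^11) = 7.977×10^-9 m⁴
I_req = 7.977×10^3 mm⁴
Solid circle: I = πd⁴/64  ⇒  d = (64I/π)^(1/4) = (64×7.977×10^3/π)^(1/4) = 20.1 mm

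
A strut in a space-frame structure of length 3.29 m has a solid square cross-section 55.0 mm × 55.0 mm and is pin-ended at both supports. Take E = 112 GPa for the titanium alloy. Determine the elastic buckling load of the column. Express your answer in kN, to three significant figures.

I = a⁴/12 = 55.0⁴/12 = 7.626×10^5 mm⁴
I = 7.626×10^5 mm⁴ = 7.626×10^-7 m⁴
Effective length L_e = K·L = 1 × 3.29 = 3.290 m
P_cr = π²EI / L_e² = π² × 112×10⁹ × 7.626×10^-7 / 3.290² = 7.787×10^4 N

P_cr ≈ 77.9 kN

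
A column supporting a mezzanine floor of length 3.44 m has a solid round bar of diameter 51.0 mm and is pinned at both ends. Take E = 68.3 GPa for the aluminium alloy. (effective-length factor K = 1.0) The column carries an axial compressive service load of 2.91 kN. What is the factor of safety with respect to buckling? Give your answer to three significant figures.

n ≈ 6.50

I = πd⁴/64 = π×51.0⁴/64 = 3.321×10^5 mm⁴
I = 3.321×10^5 mm⁴ = 3.321×10^-7 m⁴
Effective length L_e = K·L = 1 × 3.44 = 3.440 m
P_cr = π²EI / L_e² = π² × 68.3×10⁹ × 3.321×10^-7 / 3.440² = 1.892×10^4 N
Factor of safety n = P_cr / P = 18.917 / 2.91 = 6.50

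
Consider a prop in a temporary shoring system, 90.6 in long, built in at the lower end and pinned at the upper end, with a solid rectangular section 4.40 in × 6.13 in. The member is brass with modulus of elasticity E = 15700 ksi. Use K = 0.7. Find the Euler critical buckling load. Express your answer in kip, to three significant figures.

Buckling occurs about the weak axis: I_min = h·b³/12 with b = 4.40 in (the shorter side).
I_min = 6.13×4.40³/12 = 43.51 in⁴
Effective length L_e = K·L = 0.7 × 90.6 = 63.42 in
P_cr = π²EI / L_e² = π² × 15700×10³ × 43.51 / 63.42² = 1.676×10^6 lb

P_cr ≈ 1680 kip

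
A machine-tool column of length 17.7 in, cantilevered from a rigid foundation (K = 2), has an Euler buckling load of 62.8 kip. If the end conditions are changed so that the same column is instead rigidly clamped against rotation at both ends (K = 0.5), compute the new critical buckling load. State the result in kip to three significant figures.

P_cr ≈ 1000 kip

P_cr ∝ 1/K², so P_cr,new = P_cr,old × (K_old/K_new)² = 62.8 × (2/0.5)²
= 62.8 × 16.00 = 1000 kip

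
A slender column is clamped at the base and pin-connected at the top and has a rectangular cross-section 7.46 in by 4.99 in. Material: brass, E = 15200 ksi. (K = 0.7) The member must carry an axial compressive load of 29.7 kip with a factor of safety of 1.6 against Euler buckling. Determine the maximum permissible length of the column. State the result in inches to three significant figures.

Buckling occurs about the weak axis: I_min = h·b³/12 with b = 4.99 in (the shorter side).
I_min = 7.46×4.99³/12 = 77.24 in⁴
Required critical load P_cr = n·P = 1.6 × 29.7 = 47.52 kip = 4.752×10^4 lb
From P_cr = π²EI/(K·L)²:  L = (1/K)·√(π²EI/P_cr) = (1/0.7)·√(π²×1.52×10^7×77.24/4.752×10^4)
L = 705 in

L_max ≈ 705 in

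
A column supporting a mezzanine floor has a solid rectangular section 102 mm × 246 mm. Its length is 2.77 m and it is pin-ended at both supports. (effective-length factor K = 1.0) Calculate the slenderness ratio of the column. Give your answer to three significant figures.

λ ≈ 94.1

For a rectangle r_min = b/√12 = 102/√12 = 29.44 mm
L_e = K·L = 1 × 2.77 m = 2.770 m = 2770.0 mm
λ = L_e / r_min = 2770.0 / 29.44 = 94.1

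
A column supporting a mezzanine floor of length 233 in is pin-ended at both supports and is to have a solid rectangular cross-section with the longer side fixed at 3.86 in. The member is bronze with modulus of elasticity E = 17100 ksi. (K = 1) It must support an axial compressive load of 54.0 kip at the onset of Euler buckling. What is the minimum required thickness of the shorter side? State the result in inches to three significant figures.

b ≈ 3.78 in

L_e = K·L = 1 × 233 = 233.0 in
Required I = P_cr·L_e²/(π²E) = 5.400×10^4 × 233.0² / (π² × 1.71×10^7) = 17.37 in⁴
Rectangle, weak axis: I_min = h·b³/12 with h = 3.86 in fixed  ⇒  b = (12I/h)^(1/3) = 3.78 in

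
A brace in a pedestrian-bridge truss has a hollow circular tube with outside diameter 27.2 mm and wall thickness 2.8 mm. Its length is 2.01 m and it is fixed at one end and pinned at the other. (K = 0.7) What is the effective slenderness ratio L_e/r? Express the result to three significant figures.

λ ≈ 162

Inner diameter d_i = 27.2 − 2×2.8 = 21.60 mm
I = π(d_o⁴ − d_i⁴)/64 = π(27.2⁴ − 21.60⁴)/64 = 1.618×10^4 mm⁴
A = 214.6 mm²;  r_min = √(I/A) = √(1.618×10^4/214.6) = 8.683 mm
L_e = K·L = 0.7 × 2.01 m = 1.407 m = 1407.0 mm
λ = L_e / r_min = 1407.0 / 8.683 = 162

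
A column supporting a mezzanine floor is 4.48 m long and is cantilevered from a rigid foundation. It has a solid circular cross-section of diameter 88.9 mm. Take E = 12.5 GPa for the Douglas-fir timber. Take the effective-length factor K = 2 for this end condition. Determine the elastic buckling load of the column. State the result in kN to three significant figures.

P_cr ≈ 4.71 kN

I = πd⁴/64 = π×88.9⁴/64 = 3.066×10^6 mm⁴
I = 3.066×10^6 mm⁴ = 3.066×10^-6 m⁴
Effective length L_e = K·L = 2 × 4.48 = 8.960 m
P_cr = π²EI / L_e² = π² × 12.5×10⁹ × 3.066×10^-6 / 8.960² = 4.712×10^3 N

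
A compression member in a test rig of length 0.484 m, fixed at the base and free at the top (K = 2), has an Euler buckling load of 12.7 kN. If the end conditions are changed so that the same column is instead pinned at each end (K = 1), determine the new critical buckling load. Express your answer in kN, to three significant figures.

P_cr ∝ 1/K², so P_cr,new = P_cr,old × (K_old/K_new)² = 12.7 × (2/1)²
= 12.7 × 4.000 = 50.8 kN

P_cr ≈ 50.8 kN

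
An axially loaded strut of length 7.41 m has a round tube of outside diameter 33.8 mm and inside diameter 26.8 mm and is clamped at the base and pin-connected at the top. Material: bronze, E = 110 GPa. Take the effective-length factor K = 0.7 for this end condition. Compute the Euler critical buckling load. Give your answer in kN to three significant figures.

d_o = 33.8 mm, d_i = 26.8 mm
I = π(d_o⁴ − d_i⁴)/64 = π(33.8⁴ − 26.80⁴)/64 = 3.874×10^4 mm⁴
I = 3.874×10^4 mm⁴ = 3.874×10^-8 m⁴
Effective length L_e = K·L = 0.7 × 7.41 = 5.187 m
P_cr = π²EI / L_e² = π² × 110×10⁹ × 3.874×10^-8 / 5.187² = 1.563×10^3 N

P_cr ≈ 1.56 kN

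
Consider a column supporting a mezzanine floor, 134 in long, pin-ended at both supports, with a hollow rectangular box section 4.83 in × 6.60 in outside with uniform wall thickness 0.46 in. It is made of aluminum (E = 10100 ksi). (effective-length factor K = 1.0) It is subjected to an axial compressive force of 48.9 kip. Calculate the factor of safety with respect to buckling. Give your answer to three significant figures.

n ≈ 3.82

Inner dimensions: h_i = 6.60 − 2×0.46 = 5.680 in, b_i = 4.83 − 2×0.46 = 3.910 in
Weak-axis I_min = (h_o·b_o³ − h_i·b_i³)/12 with b_o = 4.83, b_i = 3.910 in (shorter outer/inner sides).
I_min = (6.60×4.83³ − 5.680×3.910³)/12 = 33.68 in⁴
Effective length L_e = K·L = 1 × 134 = 134.0 in
P_cr = π²EI / L_e² = π² × 10100×10³ × 33.68 / 134.0² = 1.870×10^5 lb
Factor of safety n = P_cr / P = 186.97 / 48.9 = 3.82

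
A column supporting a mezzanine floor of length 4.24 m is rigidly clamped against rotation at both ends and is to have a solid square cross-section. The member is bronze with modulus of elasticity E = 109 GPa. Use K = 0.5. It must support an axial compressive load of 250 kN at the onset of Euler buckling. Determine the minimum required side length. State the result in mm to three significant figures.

L_e = K·L = 0.5 × 4.24 = 2.120 m
Required I = P_cr·L_e²/(π²E) = 2.500×10^5 × 2.120² / (π² × 1.09×10^11) = 1.044×10^-6 m⁴
I_req = 1.044×10^6 mm⁴
Solid square: I = a⁴/12  ⇒  a = (12I)^(1/4) = (12×1.044×10^6)^(1/4) = 59.5 mm

a ≈ 59.5 mm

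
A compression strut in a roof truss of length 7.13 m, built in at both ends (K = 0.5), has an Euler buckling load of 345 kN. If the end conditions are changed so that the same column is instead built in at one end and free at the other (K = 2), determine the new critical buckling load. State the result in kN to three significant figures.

P_cr ∝ 1/K², so P_cr,new = P_cr,old × (K_old/K_new)² = 345 × (0.5/2)²
= 345 × 0.06250 = 21.6 kN

P_cr ≈ 21.6 kN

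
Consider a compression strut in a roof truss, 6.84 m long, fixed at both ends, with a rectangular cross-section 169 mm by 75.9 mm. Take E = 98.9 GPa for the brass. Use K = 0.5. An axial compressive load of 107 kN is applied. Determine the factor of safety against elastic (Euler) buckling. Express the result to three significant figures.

n ≈ 4.80

Buckling occurs about the weak axis: I_min = h·b³/12 with b = 75.9 mm (the shorter side).
I_min = 169×75.9³/12 = 6.158×10^6 mm⁴
I = 6.158×10^6 mm⁴ = 6.158×10^-6 m⁴
Effective length L_e = K·L = 0.5 × 6.84 = 3.420 m
P_cr = π²EI / L_e² = π² × 98.9×10⁹ × 6.158×10^-6 / 3.420² = 5.139×10^5 N
Factor of safety n = P_cr / P = 513.90 / 107 = 4.80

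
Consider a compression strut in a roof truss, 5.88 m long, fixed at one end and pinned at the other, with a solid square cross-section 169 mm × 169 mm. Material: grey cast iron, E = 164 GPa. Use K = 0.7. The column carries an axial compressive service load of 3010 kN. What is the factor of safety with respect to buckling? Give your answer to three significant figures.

I = a⁴/12 = 169⁴/12 = 6.798×10^7 mm⁴
I = 6.798×10^7 mm⁴ = 6.798×10^-5 m⁴
Effective length L_e = K·L = 0.7 × 5.88 = 4.116 m
P_cr = π²EI / L_e² = π² × 164×10⁹ × 6.798×10^-5 / 4.116² = 6.495×10^6 N
Factor of safety n = P_cr / P = 6494.7 / 3010 = 2.16

n ≈ 2.16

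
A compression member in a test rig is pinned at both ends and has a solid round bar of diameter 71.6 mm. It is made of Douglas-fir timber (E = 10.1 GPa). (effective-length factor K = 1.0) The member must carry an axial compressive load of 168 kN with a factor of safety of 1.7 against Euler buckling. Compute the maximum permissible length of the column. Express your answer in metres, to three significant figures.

L_max ≈ 0.671 m

I = πd⁴/64 = π×71.6⁴/64 = 1.290×10^6 mm⁴
I = 1.290×10^-6 m⁴
Required critical load P_cr = n·P = 1.7 × 168 = 285.6 kN = 2.856×10^5 N
From P_cr = π²EI/(K·L)²:  L = (1/K)·√(π²EI/P_cr) = (1/1)·√(π²×1.01×10^10×1.290×10^-6/2.856×10^5)
L = 0.671 m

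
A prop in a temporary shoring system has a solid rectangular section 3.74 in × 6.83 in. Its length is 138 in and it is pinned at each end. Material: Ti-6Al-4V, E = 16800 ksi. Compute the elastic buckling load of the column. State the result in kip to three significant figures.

Buckling occurs about the weak axis: I_min = h·b³/12 with b = 3.74 in (the shorter side).
I_min = 6.83×3.74³/12 = 29.78 in⁴
Effective length L_e = K·L = 1 × 138 = 138.0 in
P_cr = π²EI / L_e² = π² × 16800×10³ × 29.78 / 138.0² = 2.592×10^5 lb

P_cr ≈ 259 kip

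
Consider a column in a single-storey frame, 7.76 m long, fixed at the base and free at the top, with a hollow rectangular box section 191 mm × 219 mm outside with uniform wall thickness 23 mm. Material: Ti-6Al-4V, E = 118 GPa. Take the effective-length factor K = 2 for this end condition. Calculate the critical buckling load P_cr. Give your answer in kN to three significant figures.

P_cr ≈ 402 kN

Inner dimensions: h_i = 219 − 2×23 = 173.0 mm, b_i = 191 − 2×23 = 145.0 mm
Weak-axis I_min = (h_o·b_o³ − h_i·b_i³)/12 with b_o = 191, b_i = 145.0 mm (shorter outer/inner sides).
I_min = (219×191³ − 173.0×145.0³)/12 = 8.321×10^7 mm⁴
I = 8.321×10^7 mm⁴ = 8.321×10^-5 m⁴
Effective length L_e = K·L = 2 × 7.76 = 15.52 m
P_cr = π²EI / L_e² = π² × 118×10⁹ × 8.321×10^-5 / 15.52² = 4.023×10^5 N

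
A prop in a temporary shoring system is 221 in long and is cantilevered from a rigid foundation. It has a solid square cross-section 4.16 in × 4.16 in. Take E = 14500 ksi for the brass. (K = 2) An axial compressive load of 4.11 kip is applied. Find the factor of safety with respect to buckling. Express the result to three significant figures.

I = a⁴/12 = 4.16⁴/12 = 24.96 in⁴
Effective length L_e = K·L = 2 × 221 = 442.0 in
P_cr = π²EI / L_e² = π² × 14500×10³ × 24.96 / 442.0² = 1.828×10^4 lb
Factor of safety n = P_cr / P = 18.282 / 4.11 = 4.45

n ≈ 4.45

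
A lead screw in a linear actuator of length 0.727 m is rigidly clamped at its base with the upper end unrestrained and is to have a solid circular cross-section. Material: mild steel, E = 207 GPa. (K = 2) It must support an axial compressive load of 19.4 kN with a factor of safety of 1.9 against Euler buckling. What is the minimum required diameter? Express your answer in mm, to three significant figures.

d ≈ 29.7 mm

Required P_cr = n·P = 1.9 × 19.4 = 36.86 kN
L_e = K·L = 2 × 0.727 = 1.454 m
Required I = P_cr·L_e²/(π²E) = 3.686×10^4 × 1.454² / (π² × 2.07×10^11) = 3.814×10^-8 m⁴
I_req = 3.814×10^4 mm⁴
Solid circle: I = πd⁴/64  ⇒  d = (64I/π)^(1/4) = (64×3.814×10^4/π)^(1/4) = 29.7 mm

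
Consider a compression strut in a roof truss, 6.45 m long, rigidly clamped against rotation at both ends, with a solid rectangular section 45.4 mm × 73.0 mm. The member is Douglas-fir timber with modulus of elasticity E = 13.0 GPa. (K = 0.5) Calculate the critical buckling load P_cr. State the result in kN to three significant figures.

P_cr ≈ 7.02 kN

Buckling occurs about the weak axis: I_min = h·b³/12 with b = 45.4 mm (the shorter side).
I_min = 73.0×45.4³/12 = 5.693×10^5 mm⁴
I = 5.693×10^5 mm⁴ = 5.693×10^-7 m⁴
Effective length L_e = K·L = 0.5 × 6.45 = 3.225 m
P_cr = π²EI / L_e² = π² × 13.0×10⁹ × 5.693×10^-7 / 3.225² = 7.023×10^3 N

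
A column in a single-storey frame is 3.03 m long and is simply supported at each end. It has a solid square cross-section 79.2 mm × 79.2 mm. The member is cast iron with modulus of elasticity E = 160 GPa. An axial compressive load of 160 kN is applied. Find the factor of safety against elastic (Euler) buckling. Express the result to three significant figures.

I = a⁴/12 = 79.2⁴/12 = 3.279×10^6 mm⁴
I = 3.279×10^6 mm⁴ = 3.279×10^-6 m⁴
Effective length L_e = K·L = 1 × 3.03 = 3.030 m
P_cr = π²EI / L_e² = π² × 160×10⁹ × 3.279×10^-6 / 3.030² = 5.640×10^5 N
Factor of safety n = P_cr / P = 563.97 / 160 = 3.52

n ≈ 3.52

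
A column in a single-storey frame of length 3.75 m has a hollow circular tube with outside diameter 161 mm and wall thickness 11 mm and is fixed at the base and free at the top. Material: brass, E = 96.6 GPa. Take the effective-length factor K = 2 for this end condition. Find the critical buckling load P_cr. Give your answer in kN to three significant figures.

Inner diameter d_i = 161 − 2×11 = 139.0 mm
I = π(d_o⁴ − d_i⁴)/64 = π(161⁴ − 139.0⁴)/64 = 1.466×10^7 mm⁴
I = 1.466×10^7 mm⁴ = 1.466×10^-5 m⁴
Effective length L_e = K·L = 2 × 3.75 = 7.500 m
P_cr = π²EI / L_e² = π² × 96.6×10⁹ × 1.466×10^-5 / 7.500² = 2.484×10^5 N

P_cr ≈ 248 kN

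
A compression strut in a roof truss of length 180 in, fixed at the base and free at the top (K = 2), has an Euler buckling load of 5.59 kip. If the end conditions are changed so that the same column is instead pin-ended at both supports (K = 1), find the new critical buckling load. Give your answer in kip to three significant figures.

P_cr ∝ 1/K², so P_cr,new = P_cr,old × (K_old/K_new)² = 5.59 × (2/1)²
= 5.59 × 4.000 = 22.4 kip

P_cr ≈ 22.4 kip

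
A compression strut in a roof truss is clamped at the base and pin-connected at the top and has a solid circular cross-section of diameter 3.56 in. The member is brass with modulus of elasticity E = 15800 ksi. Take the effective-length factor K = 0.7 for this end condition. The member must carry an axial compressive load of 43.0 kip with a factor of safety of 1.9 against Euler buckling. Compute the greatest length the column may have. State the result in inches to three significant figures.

I = πd⁴/64 = π×3.56⁴/64 = 7.884 in⁴
Required critical load P_cr = n·P = 1.9 × 43.0 = 81.70 kip = 8.170×10^4 lb
From P_cr = π²EI/(K·L)²:  L = (1/K)·√(π²EI/P_cr) = (1/0.7)·√(π²×1.58×10^7×7.884/8.170×10^4)
L = 175 in

L_max ≈ 175 in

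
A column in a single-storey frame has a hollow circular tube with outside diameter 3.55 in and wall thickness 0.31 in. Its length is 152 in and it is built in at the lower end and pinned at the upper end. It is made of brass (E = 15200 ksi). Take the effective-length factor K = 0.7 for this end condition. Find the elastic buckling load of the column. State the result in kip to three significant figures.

P_cr ≈ 55.4 kip

Inner diameter d_i = 3.55 − 2×0.31 = 2.930 in
I = π(d_o⁴ − d_i⁴)/64 = π(3.55⁴ − 2.930⁴)/64 = 4.178 in⁴
Effective length L_e = K·L = 0.7 × 152 = 106.4 in
P_cr = π²EI / L_e² = π² × 15200×10³ × 4.178 / 106.4² = 5.537×10^4 lb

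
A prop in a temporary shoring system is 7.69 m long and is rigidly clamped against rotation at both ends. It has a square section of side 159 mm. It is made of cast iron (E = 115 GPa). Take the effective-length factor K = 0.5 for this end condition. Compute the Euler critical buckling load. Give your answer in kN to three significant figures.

I = a⁴/12 = 159⁴/12 = 5.326×10^7 mm⁴
I = 5.326×10^7 mm⁴ = 5.326×10^-5 m⁴
Effective length L_e = K·L = 0.5 × 7.69 = 3.845 m
P_cr = π²EI / L_e² = π² × 115×10⁹ × 5.326×10^-5 / 3.845² = 4.089×10^6 N

P_cr ≈ 4090 kN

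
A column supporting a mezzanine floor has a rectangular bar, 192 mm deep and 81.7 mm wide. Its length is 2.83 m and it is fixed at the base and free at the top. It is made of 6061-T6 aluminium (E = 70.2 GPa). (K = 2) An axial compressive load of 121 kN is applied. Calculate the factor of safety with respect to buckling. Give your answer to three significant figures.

Buckling occurs about the weak axis: I_min = h·b³/12 with b = 81.7 mm (the shorter side).
I_min = 192×81.7³/12 = 8.725×10^6 mm⁴
I = 8.725×10^6 mm⁴ = 8.725×10^-6 m⁴
Effective length L_e = K·L = 2 × 2.83 = 5.660 m
P_cr = π²EI / L_e² = π² × 70.2×10⁹ × 8.725×10^-6 / 5.660² = 1.887×10^5 N
Factor of safety n = P_cr / P = 188.71 / 121 = 1.56

n ≈ 1.56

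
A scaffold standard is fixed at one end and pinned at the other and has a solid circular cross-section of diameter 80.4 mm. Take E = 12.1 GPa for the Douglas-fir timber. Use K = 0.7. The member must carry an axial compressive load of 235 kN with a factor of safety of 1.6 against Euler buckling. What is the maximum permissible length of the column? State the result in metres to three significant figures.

I = πd⁴/64 = π×80.4⁴/64 = 2.051×10^6 mm⁴
I = 2.051×10^-6 m⁴
Required critical load P_cr = n·P = 1.6 × 235 = 376.0 kN = 3.760×10^5 N
From P_cr = π²EI/(K·L)²:  L = (1/K)·√(π²EI/P_cr) = (1/0.7)·√(π²×1.21×10^10×2.051×10^-6/3.760×10^5)
L = 1.15 m

L_max ≈ 1.15 m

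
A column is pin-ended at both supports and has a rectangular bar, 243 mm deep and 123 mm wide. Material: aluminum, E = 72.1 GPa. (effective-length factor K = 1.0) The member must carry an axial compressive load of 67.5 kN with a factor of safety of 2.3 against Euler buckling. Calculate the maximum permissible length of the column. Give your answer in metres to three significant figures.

L_max ≈ 13.1 m

Buckling occurs about the weak axis: I_min = h·b³/12 with b = 123 mm (the shorter side).
I_min = 243×123³/12 = 3.768×10^7 mm⁴
I = 3.768×10^-5 m⁴
Required critical load P_cr = n·P = 2.3 × 67.5 = 155.2 kN = 1.552×10^5 N
From P_cr = π²EI/(K·L)²:  L = (1/K)·√(π²EI/P_cr) = (1/1)·√(π²×7.21×10^10×3.768×10^-5/1.552×10^5)
L = 13.1 m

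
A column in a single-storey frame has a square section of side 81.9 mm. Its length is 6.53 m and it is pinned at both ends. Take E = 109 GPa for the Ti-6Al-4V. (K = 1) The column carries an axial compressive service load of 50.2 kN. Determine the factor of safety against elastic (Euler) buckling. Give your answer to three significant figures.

I = a⁴/12 = 81.9⁴/12 = 3.749×10^6 mm⁴
I = 3.749×10^6 mm⁴ = 3.749×10^-6 m⁴
Effective length L_e = K·L = 1 × 6.53 = 6.530 m
P_cr = π²EI / L_e² = π² × 109×10⁹ × 3.749×10^-6 / 6.530² = 9.459×10^4 N
Factor of safety n = P_cr / P = 94.592 / 50.2 = 1.88

n ≈ 1.88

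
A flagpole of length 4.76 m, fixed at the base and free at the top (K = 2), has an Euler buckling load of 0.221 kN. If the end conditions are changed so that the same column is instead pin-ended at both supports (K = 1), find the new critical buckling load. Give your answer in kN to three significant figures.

P_cr ≈ 0.884 kN

P_cr ∝ 1/K², so P_cr,new = P_cr,old × (K_old/K_new)² = 0.221 × (2/1)²
= 0.221 × 4.000 = 0.884 kN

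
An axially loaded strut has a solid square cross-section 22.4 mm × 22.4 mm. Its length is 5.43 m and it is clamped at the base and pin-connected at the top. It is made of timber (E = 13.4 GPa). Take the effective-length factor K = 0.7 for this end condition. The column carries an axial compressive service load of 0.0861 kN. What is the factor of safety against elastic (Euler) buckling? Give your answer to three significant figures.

n ≈ 2.23

I = a⁴/12 = 22.4⁴/12 = 2.098×10^4 mm⁴
I = 2.098×10^4 mm⁴ = 2.098×10^-8 m⁴
Effective length L_e = K·L = 0.7 × 5.43 = 3.801 m
P_cr = π²EI / L_e² = π² × 13.4×10⁹ × 2.098×10^-8 / 3.801² = 192.1 N
Factor of safety n = P_cr / P = 0.19205 / 0.0861 = 2.23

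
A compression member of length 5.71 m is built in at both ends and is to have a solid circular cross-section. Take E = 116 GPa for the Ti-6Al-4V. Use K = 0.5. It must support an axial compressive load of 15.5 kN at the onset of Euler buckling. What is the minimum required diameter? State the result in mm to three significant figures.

L_e = K·L = 0.5 × 5.71 = 2.855 m
Required I = P_cr·L_e²/(π²E) = 1.550×10^4 × 2.855² / (π² × 1.16×10^11) = 1.104×10^-7 m⁴
I_req = 1.104×10^5 mm⁴
Solid circle: I = πd⁴/64  ⇒  d = (64I/π)^(1/4) = (64×1.104×10^5/π)^(1/4) = 38.7 mm

d ≈ 38.7 mm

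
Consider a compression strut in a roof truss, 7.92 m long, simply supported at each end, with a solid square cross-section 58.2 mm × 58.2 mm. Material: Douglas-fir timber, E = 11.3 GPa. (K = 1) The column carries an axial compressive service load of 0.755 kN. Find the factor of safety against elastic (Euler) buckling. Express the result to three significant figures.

n ≈ 2.25

I = a⁴/12 = 58.2⁴/12 = 9.561×10^5 mm⁴
I = 9.561×10^5 mm⁴ = 9.561×10^-7 m⁴
Effective length L_e = K·L = 1 × 7.92 = 7.920 m
P_cr = π²EI / L_e² = π² × 11.3×10⁹ × 9.561×10^-7 / 7.920² = 1.700×10^3 N
Factor of safety n = P_cr / P = 1.7000 / 0.755 = 2.25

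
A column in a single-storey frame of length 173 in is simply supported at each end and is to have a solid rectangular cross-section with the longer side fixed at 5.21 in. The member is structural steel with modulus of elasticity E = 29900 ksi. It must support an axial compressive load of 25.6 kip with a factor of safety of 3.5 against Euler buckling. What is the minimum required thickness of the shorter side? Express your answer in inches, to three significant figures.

Required P_cr = n·P = 3.5 × 25.6 = 89.60 kip
L_e = K·L = 1 × 173 = 173.0 in
Required I = P_cr·L_e²/(π²E) = 8.960×10^4 × 173.0² / (π² × 2.99×10^7) = 9.087 in⁴
Rectangle, weak axis: I_min = h·b³/12 with h = 5.21 in fixed  ⇒  b = (12I/h)^(1/3) = 2.76 in

b ≈ 2.76 in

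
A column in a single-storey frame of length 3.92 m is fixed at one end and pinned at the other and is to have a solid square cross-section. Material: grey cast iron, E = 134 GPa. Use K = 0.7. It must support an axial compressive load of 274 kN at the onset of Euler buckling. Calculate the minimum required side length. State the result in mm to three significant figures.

L_e = K·L = 0.7 × 3.92 = 2.744 m
Required I = P_cr·L_e²/(π²E) = 2.740×10^5 × 2.744² / (π² × 1.34×10^11) = 1.560×10^-6 m⁴
I_req = 1.560×10^6 mm⁴
Solid square: I = a⁴/12  ⇒  a = (12I)^(1/4) = (12×1.560×10^6)^(1/4) = 65.8 mm

a ≈ 65.8 mm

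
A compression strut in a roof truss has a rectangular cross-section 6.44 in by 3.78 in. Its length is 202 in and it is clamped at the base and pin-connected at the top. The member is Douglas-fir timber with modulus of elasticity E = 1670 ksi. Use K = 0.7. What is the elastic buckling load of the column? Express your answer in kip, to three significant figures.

P_cr ≈ 23.9 kip

Buckling occurs about the weak axis: I_min = h·b³/12 with b = 3.78 in (the shorter side).
I_min = 6.44×3.78³/12 = 28.99 in⁴
Effective length L_e = K·L = 0.7 × 202 = 141.4 in
P_cr = π²EI / L_e² = π² × 1670×10³ × 28.99 / 141.4² = 2.389×10^4 lb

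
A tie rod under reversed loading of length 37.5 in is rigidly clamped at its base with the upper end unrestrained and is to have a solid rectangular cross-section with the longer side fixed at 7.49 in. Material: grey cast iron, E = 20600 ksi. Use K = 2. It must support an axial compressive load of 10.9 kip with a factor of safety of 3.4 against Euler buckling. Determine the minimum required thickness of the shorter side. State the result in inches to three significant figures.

Required P_cr = n·P = 3.4 × 10.9 = 37.06 kip
L_e = K·L = 2 × 37.5 = 75.00 in
Required I = P_cr·L_e²/(π²E) = 3.706×10^4 × 75.00² / (π² × 2.06×10^7) = 1.025 in⁴
Rectangle, weak axis: I_min = h·b³/12 with h = 7.49 in fixed  ⇒  b = (12I/h)^(1/3) = 1.18 in

b ≈ 1.18 in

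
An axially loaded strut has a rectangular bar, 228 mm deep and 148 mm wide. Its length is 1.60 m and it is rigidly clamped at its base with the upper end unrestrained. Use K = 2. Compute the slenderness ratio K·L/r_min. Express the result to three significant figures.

λ ≈ 74.9

For a rectangle r_min = b/√12 = 148/√12 = 42.72 mm
L_e = K·L = 2 × 1.60 m = 3.200 m = 3200.0 mm
λ = L_e / r_min = 3200.0 / 42.72 = 74.9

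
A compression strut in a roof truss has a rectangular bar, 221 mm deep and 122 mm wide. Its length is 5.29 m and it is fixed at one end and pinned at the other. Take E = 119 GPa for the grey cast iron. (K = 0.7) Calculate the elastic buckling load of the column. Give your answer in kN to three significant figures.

P_cr ≈ 2860 kN

Buckling occurs about the weak axis: I_min = h·b³/12 with b = 122 mm (the shorter side).
I_min = 221×122³/12 = 3.344×10^7 mm⁴
I = 3.344×10^7 mm⁴ = 3.344×10^-5 m⁴
Effective length L_e = K·L = 0.7 × 5.29 = 3.703 m
P_cr = π²EI / L_e² = π² × 119×10⁹ × 3.344×10^-5 / 3.703² = 2.864×10^6 N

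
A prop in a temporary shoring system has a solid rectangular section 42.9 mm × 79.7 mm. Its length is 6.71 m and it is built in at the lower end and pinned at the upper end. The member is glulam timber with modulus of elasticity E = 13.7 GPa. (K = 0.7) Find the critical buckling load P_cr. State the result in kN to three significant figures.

Buckling occurs about the weak axis: I_min = h·b³/12 with b = 42.9 mm (the shorter side).
I_min = 79.7×42.9³/12 = 5.244×10^5 mm⁴
I = 5.244×10^5 mm⁴ = 5.244×10^-7 m⁴
Effective length L_e = K·L = 0.7 × 6.71 = 4.697 m
P_cr = π²EI / L_e² = π² × 13.7×10⁹ × 5.244×10^-7 / 4.697² = 3.214×10^3 N

P_cr ≈ 3.21 kN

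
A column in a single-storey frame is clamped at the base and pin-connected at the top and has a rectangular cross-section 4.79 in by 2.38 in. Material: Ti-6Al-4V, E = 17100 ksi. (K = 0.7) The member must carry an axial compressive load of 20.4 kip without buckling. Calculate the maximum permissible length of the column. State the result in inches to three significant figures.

L_max ≈ 301 in

Buckling occurs about the weak axis: I_min = h·b³/12 with b = 2.38 in (the shorter side).
I_min = 4.79×2.38³/12 = 5.381 in⁴
At the buckling limit P_cr = P = 2.040×10^4 lb
From P_cr = π²EI/(K·L)²:  L = (1/K)·√(π²EI/P_cr) = (1/0.7)·√(π²×1.71×10^7×5.381/2.040×10^4)
L = 301 in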